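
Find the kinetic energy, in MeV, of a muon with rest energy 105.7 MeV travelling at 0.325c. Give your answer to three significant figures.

6.07 MeV

β² = 0.105625, so γ = 1/√0.894375 = 1.057402.
Kinetic energy: K = (γ − 1)mc² = (1.057402 − 1) × 105.7 MeV = 0.057402 × 105.7 = 6.07 MeV.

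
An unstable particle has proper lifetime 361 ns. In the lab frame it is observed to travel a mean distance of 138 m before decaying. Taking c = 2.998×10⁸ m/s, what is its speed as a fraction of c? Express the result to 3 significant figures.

0.787c

Let x = d/(cτ) = 138.0 m / (2.998×10⁸ m/s × 3.610×10^-7 s) = 1.2751. Since d = βγcτ, x = βγ = β/√(1−β²).
Solving: β² = x²/(1+x²) = 1.62588/2.62588 = 0.619175, so β = 0.787.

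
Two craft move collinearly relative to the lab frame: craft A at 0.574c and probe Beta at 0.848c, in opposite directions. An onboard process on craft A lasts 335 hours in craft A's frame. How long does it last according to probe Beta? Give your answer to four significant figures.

Speed of craft A in probe Beta's frame: u = (v_A + v_B)/(1 + v_A v_B/c²) = (0.574 + 0.848)/(1 + 0.574×0.848) = 1.422/1.486752 = 0.95645; |u| = 0.95645c.
γ for this relative speed: γ = 1/√(1 − 0.914797) = 3.4259.
Craft A's interval is proper; time dilation gives Δt_B = γΔτ = 3.4259 × 335 hours = 1148 hours.

1148 hours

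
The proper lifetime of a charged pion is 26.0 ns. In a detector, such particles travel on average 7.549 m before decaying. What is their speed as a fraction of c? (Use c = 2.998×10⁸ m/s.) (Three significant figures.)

0.696c

Let x = d/(cτ) = 7.549 m / (2.998×10⁸ m/s × 2.600×10^-8 s) = 0.96847. Since d = βγcτ, x = βγ = β/√(1−β²).
Solving: β² = x²/(1+x²) = 0.937934/1.937934 = 0.483987, so β = 0.696.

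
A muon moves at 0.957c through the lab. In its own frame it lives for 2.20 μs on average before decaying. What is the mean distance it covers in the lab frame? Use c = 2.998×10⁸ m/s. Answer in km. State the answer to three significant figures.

Lorentz factor: γ = (1 − 0.915849)^(−1/2) = 3.4472.
Lab-frame lifetime: Δt = γτ = 3.4472 × 2.20 μs = 7.5838 μs.
Distance: d = vΔt = 0.957 × 2.998×10⁸ m/s × 7.5838×10^-6 s = 2180 m = 2.18 km.

2.18 km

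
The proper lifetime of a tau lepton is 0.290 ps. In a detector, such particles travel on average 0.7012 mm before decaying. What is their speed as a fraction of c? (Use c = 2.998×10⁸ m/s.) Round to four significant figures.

d = βγcτ ⇒ βγ = d/(cτ) = 7.012×10^-4 m / (8.6942×10^-5 m) = 8.0651.
β = (βγ)/√(1+(βγ)²) = 8.0651/√66.0458 = 0.9924.

0.9924c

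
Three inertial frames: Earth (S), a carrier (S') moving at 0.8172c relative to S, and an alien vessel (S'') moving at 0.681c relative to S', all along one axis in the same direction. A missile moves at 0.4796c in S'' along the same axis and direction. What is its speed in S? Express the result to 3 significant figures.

0.987c

First combine the missile and alien vessel (S''→S'): u₁ = (0.4796 + 0.681)/(1 + 0.4796×0.681) = 1.1606/1.3266076 = 0.87486.
Then combine with the carrier (S'→S): u = (0.87486 + 0.8172)/(1 + 0.87486×0.8172) = 1.69206/1.714935592 = 0.98666.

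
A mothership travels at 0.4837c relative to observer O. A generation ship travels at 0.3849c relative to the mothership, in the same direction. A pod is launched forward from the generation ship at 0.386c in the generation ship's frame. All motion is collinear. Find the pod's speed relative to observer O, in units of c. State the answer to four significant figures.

0.8718c

Apply u = (u'+v)/(1+u'v) twice. Pod in the mothership frame: (0.386+0.3849)/(1+0.386·0.3849) = 0.7709/1.1485714 = 0.67118c.
That velocity, transformed to the rest frame of observer O: (0.67118+0.4837)/(1+0.67118·0.4837) = 1.15488/1.324649766 = 0.87184c.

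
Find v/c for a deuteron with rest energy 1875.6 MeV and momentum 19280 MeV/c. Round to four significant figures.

pc/(mc²) = 19280/1875.6 = 10.279 = βγ = β/√(1−β²).
So β² = x²/(1 + x²) with x = 10.279: x² = 105.658, β² = 105.658/106.658 = 0.990624, β = 0.9953.

0.9953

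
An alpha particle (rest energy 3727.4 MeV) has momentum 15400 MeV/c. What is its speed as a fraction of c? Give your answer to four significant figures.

0.9719c

pc/(mc²) = 15400/3727.4 = 4.1316 = βγ = β/√(1−β²).
So β² = x²/(1 + x²) with x = 4.1316: x² = 17.0701, β² = 17.0701/18.0701 = 0.94466, β = 0.9719.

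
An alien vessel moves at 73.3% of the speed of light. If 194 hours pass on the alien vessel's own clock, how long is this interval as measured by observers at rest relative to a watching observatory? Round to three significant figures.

285 hours

γ = 1/√(1 − β²) = 1/√(1 − 0.537289) = 1/√0.462711 = 1/0.680229 = 1.4701.
The onboard clock measures proper time, so the interval in the rest frame of a watching observatory is dilated: Δt = γ·Δτ = 1.4701 × 194 hours = 285 hours.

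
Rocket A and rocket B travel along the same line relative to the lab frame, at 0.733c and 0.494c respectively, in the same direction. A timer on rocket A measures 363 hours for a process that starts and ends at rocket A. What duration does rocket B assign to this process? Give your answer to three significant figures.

392 hours

Speed of rocket A in rocket B's frame: u = (v_A − v_B)/(1 − v_A v_B/c²) = (0.733 − 0.494)/(1 − 0.733×0.494) = 0.239/0.637898 = 0.37467; |u| = 0.37467c.
At |u| = 0.37467c, γ = (1 − 0.140378)^(−1/2) = 1.0786.
The clock on rocket A records proper time, so rocket B measures Δt = γΔτ = 1.0786 × 363 = 392 hours.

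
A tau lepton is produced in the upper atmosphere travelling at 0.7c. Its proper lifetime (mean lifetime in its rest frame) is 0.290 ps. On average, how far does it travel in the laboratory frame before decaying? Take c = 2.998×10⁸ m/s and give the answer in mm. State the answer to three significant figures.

Lorentz factor: γ = (1 − 0.49)^(−1/2) = 1.4003.
Lab-frame lifetime: Δt = γτ = 1.4003 × 0.290 ps = 0.40609 ps.
Distance: d = vΔt = 0.7 × 2.998×10⁸ m/s × 4.0609×10^-13 s = 8.52×10^-5 m = 0.0852 mm.

0.0852 mm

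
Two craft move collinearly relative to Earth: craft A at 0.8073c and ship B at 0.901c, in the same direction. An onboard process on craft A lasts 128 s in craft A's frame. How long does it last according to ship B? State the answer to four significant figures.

Speed of craft A in ship B's frame: u = (v_A − v_B)/(1 − v_A v_B/c²) = (0.8073 − 0.901)/(1 − 0.8073×0.901) = −0.0937/0.2726227 = −0.3437; |u| = 0.3437c.
At |u| = 0.3437c, γ = (1 − 0.11813)^(−1/2) = 1.0649.
The clock on craft A records proper time, so ship B measures Δt = γΔτ = 1.0649 × 128 = 136.3 s.

136.3 s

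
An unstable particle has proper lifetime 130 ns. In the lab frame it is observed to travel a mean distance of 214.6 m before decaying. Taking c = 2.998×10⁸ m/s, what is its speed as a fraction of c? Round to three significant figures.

0.984c

d = βγcτ ⇒ βγ = d/(cτ) = 214.6 m / (38.974 m) = 5.5062.
β = (βγ)/√(1+(βγ)²) = 5.5062/√31.3182 = 0.984.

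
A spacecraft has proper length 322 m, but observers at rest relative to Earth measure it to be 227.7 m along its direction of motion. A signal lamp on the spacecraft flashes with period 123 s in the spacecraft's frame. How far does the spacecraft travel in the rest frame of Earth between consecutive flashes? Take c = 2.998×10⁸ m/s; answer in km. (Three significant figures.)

3.69×10^7 km

Length contraction gives γ = L₀/L = 322/227.7 = 1.41414.
β = √(1 − 1/γ²) = 0.70707. Lab-frame period = γτ = 1.41414×123 s = 173.94 s. Distance = βc × γτ = 0.70707 × 2.998×10⁸ m/s × 173.94 s = 3.6872×10^10 m = 3.69×10^7 km.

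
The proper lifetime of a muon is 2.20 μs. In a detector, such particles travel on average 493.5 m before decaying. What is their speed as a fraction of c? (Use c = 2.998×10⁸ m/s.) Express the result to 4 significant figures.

0.5991c

Lab distance = (lab lifetime)·v = γτ·βc, so βγ = d/(cτ) = 493.5/(2.998×10⁸ × 2.200×10^-6) = 0.74823.
With βγ = 0.74823: γ² = 1 + (βγ)² = 1.559848, and β = (βγ)/γ = 0.74823/1.24894 = 0.5991.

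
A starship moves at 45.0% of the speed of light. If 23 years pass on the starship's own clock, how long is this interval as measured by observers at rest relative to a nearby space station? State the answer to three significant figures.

Lorentz factor: γ = (1 − 0.2025)^(−1/2) = 1.1198.
The onboard clock measures proper time, so the interval in the rest frame of a nearby space station is dilated: Δt = γ·Δτ = 1.1198 × 23 years = 25.8 years.

25.8 years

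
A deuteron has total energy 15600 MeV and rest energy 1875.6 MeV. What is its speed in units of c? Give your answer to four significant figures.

γ = E/(mc²) = 15600/1875.6 = 8.3173.
β = √(1 − 1/γ²) = √(1 − 0.0144556) = √0.9855444 = 0.9927.

0.9927c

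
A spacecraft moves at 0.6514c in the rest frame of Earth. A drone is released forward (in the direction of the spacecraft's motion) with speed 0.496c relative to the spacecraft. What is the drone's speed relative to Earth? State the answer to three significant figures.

0.867c

In units of c, u = (u' + v)/(1 + u'v) with u' = 0.496 and v = 0.6514.
Numerator: 0.496 + 0.6514 = 1.1474. Denominator: 1 + (0.496)(0.6514) = 1.3230944.
u = 1.1474/1.3230944 = 0.86721, so the speed is 0.867c.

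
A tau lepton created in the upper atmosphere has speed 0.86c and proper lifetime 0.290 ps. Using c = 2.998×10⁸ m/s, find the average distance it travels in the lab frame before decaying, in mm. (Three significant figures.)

β² = 0.7396, so γ = 1/√0.2604 = 1.9597.
Lab-frame lifetime: Δt = γτ = 1.9597 × 0.290 ps = 0.56831 ps.
Distance: d = vΔt = 0.86 × 2.998×10⁸ m/s × 5.6831×10^-13 s = 1.47×10^-4 m = 0.147 mm.

0.147 mm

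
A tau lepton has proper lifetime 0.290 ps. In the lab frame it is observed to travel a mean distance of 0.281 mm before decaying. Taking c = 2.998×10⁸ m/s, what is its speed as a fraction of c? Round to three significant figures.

Let x = d/(cτ) = 2.810×10^-4 m / (2.998×10⁸ m/s × 2.900×10^-13 s) = 3.232. Since d = βγcτ, x = βγ = β/√(1−β²).
Solving: β² = x²/(1+x²) = 10.4458/11.4458 = 0.912632, so β = 0.955.

0.955c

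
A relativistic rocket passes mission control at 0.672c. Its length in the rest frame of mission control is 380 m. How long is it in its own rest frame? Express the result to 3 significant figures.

513 m

β² = 0.451584, so γ = 1/√0.548416 = 1.3503.
Proper length: L₀ = γ·L = 1.3503 × 380 = 513 m.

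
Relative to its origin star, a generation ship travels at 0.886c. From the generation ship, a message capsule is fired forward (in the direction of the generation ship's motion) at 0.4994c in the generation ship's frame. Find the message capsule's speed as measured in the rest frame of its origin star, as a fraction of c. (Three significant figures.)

0.960c

In units of c, u = (u' + v)/(1 + u'v) with u' = 0.4994 and v = 0.886.
Numerator: 0.4994 + 0.886 = 1.3854. Denominator: 1 + (0.4994)(0.886) = 1.4424684.
u = 1.3854/1.4424684 = 0.96044, so the speed is 0.960c.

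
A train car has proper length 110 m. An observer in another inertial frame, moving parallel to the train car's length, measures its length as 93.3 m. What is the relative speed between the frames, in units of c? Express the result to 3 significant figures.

Length contraction gives γ = L₀/L = 110/93.3 = 1.179.
β = √(1 − 1/γ²) = √0.280597 = 0.530.

0.530c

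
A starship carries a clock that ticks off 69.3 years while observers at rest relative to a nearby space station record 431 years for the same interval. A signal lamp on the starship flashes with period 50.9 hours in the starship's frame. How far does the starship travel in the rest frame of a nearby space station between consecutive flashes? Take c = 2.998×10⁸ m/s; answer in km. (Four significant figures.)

γ = Δt/Δτ = 431/69.3 = 6.21934.
β = √(1 − 1/γ²) = 0.98699. Lab-frame period = γτ = 6.21934×50.9 hours = 316.56 hours. Distance = βc × γτ = 0.98699 × 2.998×10⁸ m/s × 1139616 s = 3.3721×10^14 m = 3.372×10^11 km.

3.372×10^11 km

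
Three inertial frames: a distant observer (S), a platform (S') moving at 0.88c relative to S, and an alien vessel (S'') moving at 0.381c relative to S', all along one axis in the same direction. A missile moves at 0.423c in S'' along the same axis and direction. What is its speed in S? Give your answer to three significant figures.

0.977c

Apply u = (u'+v)/(1+u'v) twice. Missile in the platform frame: (0.423+0.381)/(1+0.423·0.381) = 0.804/1.161163 = 0.69241c.
That velocity, transformed to the rest frame of a distant observer: (0.69241+0.88)/(1+0.69241·0.88) = 1.57241/1.6093208 = 0.97706c.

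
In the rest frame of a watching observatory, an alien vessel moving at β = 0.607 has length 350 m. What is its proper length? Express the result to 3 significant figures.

With β = 0.607, γ = 1/√(1 − 0.607²) = 1/√0.631551 = 1.2583.
Proper length: L₀ = γ·L = 1.2583 × 350 = 440 m.

440 m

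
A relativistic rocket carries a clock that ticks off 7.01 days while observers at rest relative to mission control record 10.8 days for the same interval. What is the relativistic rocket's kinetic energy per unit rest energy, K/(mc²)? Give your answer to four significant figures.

0.5407

From Δt = γΔτ: γ = 10.8/7.01 = 1.54066.
K/(mc²) = γ − 1 = 1.54066 − 1 = 0.5407.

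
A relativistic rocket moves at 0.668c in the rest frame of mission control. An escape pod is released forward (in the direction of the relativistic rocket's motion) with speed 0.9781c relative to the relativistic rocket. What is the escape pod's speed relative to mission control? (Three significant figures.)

0.996c

In units of c, u = (u' + v)/(1 + u'v) with u' = 0.9781 and v = 0.668.
Numerator: 0.9781 + 0.668 = 1.6461. Denominator: 1 + (0.9781)(0.668) = 1.6533708.
u = 1.6461/1.6533708 = 0.9956, so the speed is 0.996c.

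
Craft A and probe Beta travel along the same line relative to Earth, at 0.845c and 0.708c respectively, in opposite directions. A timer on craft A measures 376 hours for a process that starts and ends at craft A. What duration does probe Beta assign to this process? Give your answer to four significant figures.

1591 hours

Transform craft A's velocity into probe Beta's frame: (0.845 + 0.708)/(1 + 0.845·0.708) = 1.553/1.59826, so the relative speed is 0.97168c.
γ for this relative speed: γ = 1/√(1 − 0.944162) = 4.2319.
The clock on craft A records proper time, so probe Beta measures Δt = γΔτ = 4.2319 × 376 = 1591 hours.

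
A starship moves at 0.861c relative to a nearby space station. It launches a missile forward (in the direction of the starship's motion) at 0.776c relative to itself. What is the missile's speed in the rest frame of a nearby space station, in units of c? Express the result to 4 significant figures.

Relativistic velocity addition: u = (u' + v)/(1 + u'v/c²), with u' = 0.776c and v = 0.861c.
Numerator: 0.776 + 0.861 = 1.637. Denominator: 1 + (0.776)(0.861) = 1.668136.
u = 1.637/1.668136 = 0.98133, so the speed is 0.9813c.

0.9813c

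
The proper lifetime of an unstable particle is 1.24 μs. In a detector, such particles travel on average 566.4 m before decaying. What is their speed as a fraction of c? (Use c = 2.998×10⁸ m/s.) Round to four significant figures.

d = βγcτ ⇒ βγ = d/(cτ) = 566.4 m / (371.752 m) = 1.5236.
β = (βγ)/√(1+(βγ)²) = 1.5236/√3.32136 = 0.8360.

0.8360c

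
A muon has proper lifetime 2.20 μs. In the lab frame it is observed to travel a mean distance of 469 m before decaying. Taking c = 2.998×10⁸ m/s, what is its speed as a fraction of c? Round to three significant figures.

Lab distance = (lab lifetime)·v = γτ·βc, so βγ = d/(cτ) = 469.0/(2.998×10⁸ × 2.200×10^-6) = 0.71108.
With βγ = 0.71108: γ² = 1 + (βγ)² = 1.505635, and β = (βγ)/γ = 0.71108/1.22704 = 0.580.

0.580c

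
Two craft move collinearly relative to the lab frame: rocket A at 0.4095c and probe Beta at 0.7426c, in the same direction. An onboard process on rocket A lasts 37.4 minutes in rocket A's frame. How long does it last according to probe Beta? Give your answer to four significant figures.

The velocity of rocket A relative to probe Beta is (0.4095 − 0.7426)c / (1 − 0.4095×0.7426) = −0.47866c; relative speed 0.47866c.
γ for this relative speed: γ = 1/√(1 − 0.229115) = 1.139.
Rocket A's interval is proper; time dilation gives Δt_B = γΔτ = 1.139 × 37.4 minutes = 42.60 minutes.

42.60 minutes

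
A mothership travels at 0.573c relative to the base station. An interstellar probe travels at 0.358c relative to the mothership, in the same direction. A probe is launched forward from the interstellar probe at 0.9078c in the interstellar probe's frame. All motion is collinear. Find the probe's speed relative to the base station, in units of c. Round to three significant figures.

First combine the probe and interstellar probe (S''→S'): u₁ = (0.9078 + 0.358)/(1 + 0.9078×0.358) = 1.2658/1.3249924 = 0.95533.
Then combine with the mothership (S'→S): u = (0.95533 + 0.573)/(1 + 0.95533×0.573) = 1.52833/1.54740409 = 0.98767.

0.988c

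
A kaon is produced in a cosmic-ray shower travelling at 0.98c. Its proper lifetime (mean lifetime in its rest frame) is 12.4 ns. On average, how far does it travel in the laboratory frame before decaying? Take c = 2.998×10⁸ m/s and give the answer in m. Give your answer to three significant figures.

18.3 m

γ = 1/√(1 − β²) = 1/√(1 − 0.9604) = 1/√0.0396 = 1/0.198997 = 5.0252.
Lab-frame lifetime: Δt = γτ = 5.0252 × 12.4 ns = 62.312 ns.
Distance: d = vΔt = 0.98 × 2.998×10⁸ m/s × 6.2312×10^-8 s = 18.3 m.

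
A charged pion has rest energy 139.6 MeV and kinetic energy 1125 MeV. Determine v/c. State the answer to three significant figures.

0.994

K = (γ−1)mc², so γ = 1 + 1125/139.6 = 9.0587.
Then v/c = √(1 − γ⁻²) = √(1 − 0.0121862) = √0.9878138 = 0.994.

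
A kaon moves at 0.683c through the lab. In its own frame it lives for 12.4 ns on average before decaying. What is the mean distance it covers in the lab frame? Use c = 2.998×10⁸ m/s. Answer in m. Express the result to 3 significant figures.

3.48 m

With β = 0.683, γ = 1/√(1 − 0.683²) = 1/√0.533511 = 1.3691.
Lab-frame lifetime: Δt = γτ = 1.3691 × 12.4 ns = 16.977 ns.
Distance: d = vΔt = 0.683 × 2.998×10⁸ m/s × 1.6977×10^-8 s = 3.48 m.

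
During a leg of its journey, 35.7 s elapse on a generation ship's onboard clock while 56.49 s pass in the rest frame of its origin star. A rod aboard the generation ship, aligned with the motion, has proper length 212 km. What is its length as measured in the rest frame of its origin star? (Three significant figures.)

134 km

γ = Δt/Δτ = 56.49/35.7 = 1.58235.
L = L₀/γ = 212/1.58235 = 134 km.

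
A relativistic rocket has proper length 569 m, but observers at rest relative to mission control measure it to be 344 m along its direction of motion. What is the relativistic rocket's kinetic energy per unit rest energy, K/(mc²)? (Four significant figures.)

From L = L₀/γ: γ = 569/344 = 1.65407.
Since K = (γ−1)mc², K/(mc²) = 1.65407 − 1 = 0.6541.

0.6541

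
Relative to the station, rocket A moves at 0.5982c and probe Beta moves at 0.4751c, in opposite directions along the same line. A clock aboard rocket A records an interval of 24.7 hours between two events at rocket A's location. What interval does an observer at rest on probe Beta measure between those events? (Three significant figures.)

45.0 hours

The velocity of rocket A relative to probe Beta is (0.5982 + 0.4751)c / (1 + 0.5982×0.4751) = 0.83577c; relative speed 0.83577c.
At |u| = 0.83577c, γ = (1 − 0.698511)^(−1/2) = 1.8212.
Rocket A's interval is proper; time dilation gives Δt_B = γΔτ = 1.8212 × 24.7 hours = 45.0 hours.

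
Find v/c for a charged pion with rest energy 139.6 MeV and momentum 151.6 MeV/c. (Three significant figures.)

βγ = pc/(mc²) = 151.6/139.6 = 1.086.
Since γ² = 1 + (βγ)² = 2.1794, γ = √2.1794 = 1.47628, and β = (βγ)/γ = 1.086/1.47628 = 0.736.

0.736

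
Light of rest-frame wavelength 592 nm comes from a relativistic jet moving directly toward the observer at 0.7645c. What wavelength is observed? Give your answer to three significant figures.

Relativistic Doppler for wavelength: λ_obs = λ_src · √((1−β)/(1+β)).
With β = 0.7645: factor = √(0.2355/1.7645) = 0.36533.
λ_obs = 592 × 0.36533 = 216 nm.

216 nm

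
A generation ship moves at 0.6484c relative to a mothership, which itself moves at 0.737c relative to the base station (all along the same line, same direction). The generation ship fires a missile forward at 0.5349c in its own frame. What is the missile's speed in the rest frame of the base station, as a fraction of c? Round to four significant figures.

Compose velocities in two stages. Stage 1 (into S'): u₁ = (0.5349+0.6484)/(1+0.5349×0.6484) = 0.87858.
Stage 2 (into S): u = (0.87858+0.737)/(1+0.87858×0.737) = 0.98062, so the speed is 0.9806c.

0.9806c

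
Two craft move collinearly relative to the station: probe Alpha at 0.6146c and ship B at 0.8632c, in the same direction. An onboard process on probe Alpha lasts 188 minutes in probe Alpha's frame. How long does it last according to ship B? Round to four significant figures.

The velocity of probe Alpha relative to ship B is (0.6146 − 0.8632)c / (1 − 0.6146×0.8632) = −0.52953c; relative speed 0.52953c.
γ for this relative speed: γ = 1/√(1 − 0.280402) = 1.1788.
The clock on probe Alpha records proper time, so ship B measures Δt = γΔτ = 1.1788 × 188 = 221.6 minutes.

221.6 minutes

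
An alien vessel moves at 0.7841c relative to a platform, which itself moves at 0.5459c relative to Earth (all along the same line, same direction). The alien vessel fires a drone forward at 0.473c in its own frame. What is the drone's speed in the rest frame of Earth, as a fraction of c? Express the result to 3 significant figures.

Compose velocities in two stages. Stage 1 (into S'): u₁ = (0.473+0.7841)/(1+0.473×0.7841) = 0.917.
Stage 2 (into S): u = (0.917+0.5459)/(1+0.917×0.5459) = 0.97488, so the speed is 0.975c.

0.975c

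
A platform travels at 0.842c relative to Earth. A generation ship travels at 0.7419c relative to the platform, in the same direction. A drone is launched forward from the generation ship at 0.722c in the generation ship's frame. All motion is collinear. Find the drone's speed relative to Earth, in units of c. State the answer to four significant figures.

Compose velocities in two stages. Stage 1 (into S'): u₁ = (0.722+0.7419)/(1+0.722×0.7419) = 0.95328.
Stage 2 (into S): u = (0.95328+0.842)/(1+0.95328×0.842) = 0.99591, so the speed is 0.9959c.

0.9959c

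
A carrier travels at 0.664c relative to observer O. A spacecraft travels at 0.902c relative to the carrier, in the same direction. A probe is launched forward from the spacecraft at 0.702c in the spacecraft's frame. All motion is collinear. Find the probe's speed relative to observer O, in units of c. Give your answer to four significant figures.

0.9964c

Compose velocities in two stages. Stage 1 (into S'): u₁ = (0.702+0.902)/(1+0.702×0.902) = 0.98212.
Stage 2 (into S): u = (0.98212+0.664)/(1+0.98212×0.664) = 0.99636, so the speed is 0.9964c.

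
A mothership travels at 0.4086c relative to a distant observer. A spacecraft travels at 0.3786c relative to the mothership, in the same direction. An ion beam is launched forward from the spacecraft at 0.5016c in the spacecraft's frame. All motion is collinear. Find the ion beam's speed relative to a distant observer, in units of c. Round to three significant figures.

0.882c

Compose velocities in two stages. Stage 1 (into S'): u₁ = (0.5016+0.3786)/(1+0.5016×0.3786) = 0.73972.
Stage 2 (into S): u = (0.73972+0.4086)/(1+0.73972×0.4086) = 0.8818, so the speed is 0.882c.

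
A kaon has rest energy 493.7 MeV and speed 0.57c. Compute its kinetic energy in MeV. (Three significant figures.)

107 MeV

Lorentz factor: γ = (1 − 0.3249)^(−1/2) = 1.21707.
Kinetic energy: K = (γ − 1)mc² = (1.21707 − 1) × 493.7 MeV = 0.21707 × 493.7 = 107 MeV.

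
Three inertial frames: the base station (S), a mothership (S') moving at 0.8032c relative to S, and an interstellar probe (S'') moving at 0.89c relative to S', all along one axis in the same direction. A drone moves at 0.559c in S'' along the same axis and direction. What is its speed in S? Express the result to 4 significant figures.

First combine the drone and interstellar probe (S''→S'): u₁ = (0.559 + 0.89)/(1 + 0.559×0.89) = 1.449/1.49751 = 0.96761.
Then combine with the mothership (S'→S): u = (0.96761 + 0.8032)/(1 + 0.96761×0.8032) = 1.77081/1.777184352 = 0.99641.

0.9964c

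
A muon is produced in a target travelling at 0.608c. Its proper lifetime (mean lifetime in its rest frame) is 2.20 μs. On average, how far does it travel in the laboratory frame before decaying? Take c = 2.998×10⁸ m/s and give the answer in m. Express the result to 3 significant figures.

With β = 0.608, γ = 1/√(1 − 0.608²) = 1/√0.630336 = 1.2595.
Lab-frame lifetime: Δt = γτ = 1.2595 × 2.20 μs = 2.7709 μs.
Distance: d = vΔt = 0.608 × 2.998×10⁸ m/s × 2.7709×10^-6 s = 505 m.

505 m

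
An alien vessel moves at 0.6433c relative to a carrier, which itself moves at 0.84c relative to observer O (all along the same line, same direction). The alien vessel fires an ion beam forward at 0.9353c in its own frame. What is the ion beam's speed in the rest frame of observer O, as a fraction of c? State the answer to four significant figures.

0.9987c

Compose velocities in two stages. Stage 1 (into S'): u₁ = (0.9353+0.6433)/(1+0.9353×0.6433) = 0.98559.
Stage 2 (into S): u = (0.98559+0.84)/(1+0.98559×0.84) = 0.99874, so the speed is 0.9987c.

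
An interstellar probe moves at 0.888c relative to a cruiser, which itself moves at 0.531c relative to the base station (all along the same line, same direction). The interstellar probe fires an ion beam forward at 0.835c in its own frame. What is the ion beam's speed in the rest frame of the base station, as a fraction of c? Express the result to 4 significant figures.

Compose velocities in two stages. Stage 1 (into S'): u₁ = (0.835+0.888)/(1+0.835×0.888) = 0.98939.
Stage 2 (into S): u = (0.98939+0.531)/(1+0.98939×0.531) = 0.99674, so the speed is 0.9967c.

0.9967c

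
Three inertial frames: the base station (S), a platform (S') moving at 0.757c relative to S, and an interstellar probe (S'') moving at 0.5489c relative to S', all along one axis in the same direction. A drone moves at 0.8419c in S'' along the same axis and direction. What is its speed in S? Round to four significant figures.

0.9931c

First combine the drone and interstellar probe (S''→S'): u₁ = (0.8419 + 0.5489)/(1 + 0.8419×0.5489) = 1.3908/1.46211891 = 0.95122.
Then combine with the platform (S'→S): u = (0.95122 + 0.757)/(1 + 0.95122×0.757) = 1.70822/1.72007354 = 0.99311.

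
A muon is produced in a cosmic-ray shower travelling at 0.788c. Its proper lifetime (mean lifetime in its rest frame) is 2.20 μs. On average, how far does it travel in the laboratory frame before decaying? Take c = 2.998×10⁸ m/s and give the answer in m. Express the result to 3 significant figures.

844 m

Lorentz factor: γ = (1 − 0.620944)^(−1/2) = 1.6242.
Lab-frame lifetime: Δt = γτ = 1.6242 × 2.20 μs = 3.5732 μs.
Distance: d = vΔt = 0.788 × 2.998×10⁸ m/s × 3.5732×10^-6 s = 844 m.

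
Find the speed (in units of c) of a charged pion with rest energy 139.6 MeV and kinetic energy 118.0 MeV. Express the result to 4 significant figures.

K = (γ−1)mc², so γ = 1 + 118.0/139.6 = 1.8453.
Then v/c = √(1 − γ⁻²) = √(1 − 0.293674) = √0.706326 = 0.8404.

0.8404c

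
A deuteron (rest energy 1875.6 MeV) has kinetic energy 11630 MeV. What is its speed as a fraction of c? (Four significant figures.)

γ = 1 + K/(mc²) = 1 + 11630/1875.6 = 7.2007.
β = √(1 − 1/γ²) = √(1 − 0.0192864) = √0.9807136 = 0.9903.

0.9903c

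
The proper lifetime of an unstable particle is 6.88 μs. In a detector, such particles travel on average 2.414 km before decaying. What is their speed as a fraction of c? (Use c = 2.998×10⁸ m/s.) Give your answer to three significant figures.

0.760c

Let x = d/(cτ) = 2414 m / (2.998×10⁸ m/s × 6.880×10^-6 s) = 1.1704. Since d = βγcτ, x = βγ = β/√(1−β²).
Solving: β² = x²/(1+x²) = 1.36984/2.36984 = 0.578031, so β = 0.760.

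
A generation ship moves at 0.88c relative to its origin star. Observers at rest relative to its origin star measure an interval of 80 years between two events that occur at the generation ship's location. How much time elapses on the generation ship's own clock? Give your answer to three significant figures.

38.0 years

γ = 1/√(1 − β²) = 1/√(1 − 0.7744) = 1/√0.2256 = 1/0.474974 = 2.1054.
The generation ship's clock runs slow as seen from its origin star, so Δτ = Δt/γ = 80/2.1054 = 38.0 years.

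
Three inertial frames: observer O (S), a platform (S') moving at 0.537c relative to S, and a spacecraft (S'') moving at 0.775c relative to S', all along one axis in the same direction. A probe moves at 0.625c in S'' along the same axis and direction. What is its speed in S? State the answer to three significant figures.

Apply u = (u'+v)/(1+u'v) twice. Probe in the platform frame: (0.625+0.775)/(1+0.625·0.775) = 1.4/1.484375 = 0.94316c.
That velocity, transformed to the rest frame of observer O: (0.94316+0.537)/(1+0.94316·0.537) = 1.48016/1.50647692 = 0.98253c.

0.983c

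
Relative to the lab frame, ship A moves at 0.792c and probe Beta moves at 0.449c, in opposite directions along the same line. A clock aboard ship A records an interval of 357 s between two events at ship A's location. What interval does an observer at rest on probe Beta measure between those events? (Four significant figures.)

887.1 s

The velocity of ship A relative to probe Beta is (0.792 + 0.449)c / (1 + 0.792×0.449) = 0.91546c; relative speed 0.91546c.
γ for this relative speed: γ = 1/√(1 − 0.838067) = 2.485.
Ship A's interval is proper; time dilation gives Δt_B = γΔτ = 2.485 × 357 s = 887.1 s.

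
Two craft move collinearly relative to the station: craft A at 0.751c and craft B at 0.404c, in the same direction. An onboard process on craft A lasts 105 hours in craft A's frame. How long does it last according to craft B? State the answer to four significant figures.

121.1 hours

Transform craft A's velocity into craft B's frame: (0.751 − 0.404)/(1 − 0.751·0.404) = 0.347/0.696596, so the relative speed is 0.49814c.
At |u| = 0.49814c, γ = (1 − 0.248143)^(−1/2) = 1.1533.
The clock on craft A records proper time, so craft B measures Δt = γΔτ = 1.1533 × 105 = 121.1 hours.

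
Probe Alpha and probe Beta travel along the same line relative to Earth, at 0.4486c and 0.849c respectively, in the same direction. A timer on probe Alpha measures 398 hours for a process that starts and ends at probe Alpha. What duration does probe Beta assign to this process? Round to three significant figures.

The velocity of probe Alpha relative to probe Beta is (0.4486 − 0.849)c / (1 − 0.4486×0.849) = −0.6467c; relative speed 0.6467c.
γ for this relative speed: γ = 1/√(1 − 0.418221) = 1.3111.
Probe Alpha's interval is proper; time dilation gives Δt_B = γΔτ = 1.3111 × 398 hours = 522 hours.

522 hours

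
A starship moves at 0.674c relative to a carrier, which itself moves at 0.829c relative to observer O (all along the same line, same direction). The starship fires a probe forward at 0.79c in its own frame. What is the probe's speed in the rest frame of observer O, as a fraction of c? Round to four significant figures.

0.9957c

Compose velocities in two stages. Stage 1 (into S'): u₁ = (0.79+0.674)/(1+0.79×0.674) = 0.95533.
Stage 2 (into S): u = (0.95533+0.829)/(1+0.95533×0.829) = 0.99574, so the speed is 0.9957c.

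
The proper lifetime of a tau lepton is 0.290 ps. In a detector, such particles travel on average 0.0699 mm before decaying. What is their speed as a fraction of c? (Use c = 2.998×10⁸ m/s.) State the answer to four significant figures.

0.6266c

Lab distance = (lab lifetime)·v = γτ·βc, so βγ = d/(cτ) = 6.990×10^-5/(2.998×10⁸ × 2.900×10^-13) = 0.80398.
With βγ = 0.80398: γ² = 1 + (βγ)² = 1.646384, and β = (βγ)/γ = 0.80398/1.28311 = 0.6266.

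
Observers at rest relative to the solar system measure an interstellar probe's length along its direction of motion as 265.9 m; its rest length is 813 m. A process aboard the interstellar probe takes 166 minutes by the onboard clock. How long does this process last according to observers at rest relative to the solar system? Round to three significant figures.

Length contraction gives γ = L₀/L = 813/265.9 = 3.05754.
Δt = γΔτ = 3.05754 × 166 = 508 minutes.

508 minutes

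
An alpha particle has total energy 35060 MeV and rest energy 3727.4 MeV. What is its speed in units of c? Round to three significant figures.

γ = E/(mc²) = 35060/3727.4 = 9.406.
β = √(1 − 1/γ²) = √(1 − 0.0113029) = √0.9886971 = 0.994.

0.994c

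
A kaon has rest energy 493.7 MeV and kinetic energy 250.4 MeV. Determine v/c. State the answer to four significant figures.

K = (γ−1)mc², so γ = 1 + 250.4/493.7 = 1.5072.
Then v/c = √(1 − γ⁻²) = √(1 − 0.440208) = √0.559792 = 0.7482.

0.7482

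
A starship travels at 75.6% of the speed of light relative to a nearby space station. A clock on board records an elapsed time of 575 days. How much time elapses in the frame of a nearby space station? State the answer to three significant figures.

878 days

γ = 1/√(1 − β²) = 1/√(1 − 0.571536) = 1/√0.428464 = 1/0.654572 = 1.5277.
Time dilation: Δt = γ·Δτ = 1.5277 × 575 = 878 days.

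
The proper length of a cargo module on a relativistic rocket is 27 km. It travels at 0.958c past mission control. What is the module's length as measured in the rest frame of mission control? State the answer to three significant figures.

γ = 1/√(1 − β²) = 1/√(1 − 0.917764) = 1/√0.082236 = 1/0.286768 = 3.4871.
Length contraction: L = L₀/γ = 27/3.4871 = 7.74 km.

7.74 km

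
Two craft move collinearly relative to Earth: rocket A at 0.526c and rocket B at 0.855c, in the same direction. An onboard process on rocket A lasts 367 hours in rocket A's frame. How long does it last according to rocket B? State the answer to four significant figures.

457.8 hours

Transform rocket A's velocity into rocket B's frame: (0.526 − 0.855)/(1 − 0.526·0.855) = −0.329/0.55027, so the relative speed is 0.59789c.
γ for this relative speed: γ = 1/√(1 − 0.357472) = 1.2475.
Rocket A's interval is proper; time dilation gives Δt_B = γΔτ = 1.2475 × 367 hours = 457.8 hours.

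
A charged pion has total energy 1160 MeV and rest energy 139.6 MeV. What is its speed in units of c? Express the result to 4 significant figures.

0.9927c

γ = E/(mc²) = 1160/139.6 = 8.3095.
β = √(1 − 1/γ²) = √(1 − 0.0144827) = √0.9855173 = 0.9927.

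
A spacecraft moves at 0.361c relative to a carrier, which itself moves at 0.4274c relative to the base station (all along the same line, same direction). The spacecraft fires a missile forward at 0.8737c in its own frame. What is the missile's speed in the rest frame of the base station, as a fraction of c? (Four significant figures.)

Compose velocities in two stages. Stage 1 (into S'): u₁ = (0.8737+0.361)/(1+0.8737×0.361) = 0.93865.
Stage 2 (into S): u = (0.93865+0.4274)/(1+0.93865×0.4274) = 0.97493, so the speed is 0.9749c.

0.9749c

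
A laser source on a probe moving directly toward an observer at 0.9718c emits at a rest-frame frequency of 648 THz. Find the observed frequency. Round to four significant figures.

Relativistic Doppler (source moving toward): f_obs = f_src · √((1+β)/(1−β)).
With β = 0.9718: factor = √(1.9718/0.0282) = 8.3619.
f_obs = 648 × 8.3619 = 5419 THz.

5419 THz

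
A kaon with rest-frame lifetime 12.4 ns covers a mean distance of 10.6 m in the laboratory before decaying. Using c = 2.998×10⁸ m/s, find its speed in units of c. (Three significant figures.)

Lab distance = (lab lifetime)·v = γτ·βc, so βγ = d/(cτ) = 10.60/(2.998×10⁸ × 1.240×10^-8) = 2.8514.
With βγ = 2.8514: γ² = 1 + (βγ)² = 9.13048, and β = (βγ)/γ = 2.8514/3.02167 = 0.944.

0.944c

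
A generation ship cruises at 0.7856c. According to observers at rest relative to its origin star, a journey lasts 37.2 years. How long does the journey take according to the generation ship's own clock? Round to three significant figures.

γ = 1/√(1 − β²) = 1/√(1 − 0.61716736) = 1/√0.38283264 = 1/0.618735 = 1.6162.
The moving clock records proper time: Δτ = Δt/γ = 37.2/1.6162 = 23.0 years.

23.0 years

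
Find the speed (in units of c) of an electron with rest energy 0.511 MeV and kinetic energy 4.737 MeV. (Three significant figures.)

K = (γ−1)mc², so γ = 1 + 4.737/0.511 = 10.27.
Then v/c = √(1 − γ⁻²) = √(1 − 0.00948111) = √0.99051889 = 0.995.

0.995c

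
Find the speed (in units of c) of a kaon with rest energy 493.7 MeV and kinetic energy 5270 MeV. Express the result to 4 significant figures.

0.9963c

K = (γ−1)mc², so γ = 1 + 5270/493.7 = 11.674.
Then v/c = √(1 − γ⁻²) = √(1 − 0.00733771) = √0.99266229 = 0.9963.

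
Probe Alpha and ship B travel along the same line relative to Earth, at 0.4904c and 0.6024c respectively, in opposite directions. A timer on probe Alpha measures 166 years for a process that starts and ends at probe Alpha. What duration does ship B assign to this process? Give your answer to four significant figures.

Transform probe Alpha's velocity into ship B's frame: (0.4904 + 0.6024)/(1 + 0.4904·0.6024) = 1.0928/1.29541696, so the relative speed is 0.84359c.
γ for this relative speed: γ = 1/√(1 − 0.711644) = 1.8622.
Probe Alpha's interval is proper; time dilation gives Δt_B = γΔτ = 1.8622 × 166 years = 309.1 years.

309.1 years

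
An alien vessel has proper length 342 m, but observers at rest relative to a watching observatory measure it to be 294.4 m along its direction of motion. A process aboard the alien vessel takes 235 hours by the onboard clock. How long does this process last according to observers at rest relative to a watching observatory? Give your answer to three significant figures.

273 hours

Length contraction gives γ = L₀/L = 342/294.4 = 1.16168.
Δt = γΔτ = 1.16168 × 235 = 273 hours.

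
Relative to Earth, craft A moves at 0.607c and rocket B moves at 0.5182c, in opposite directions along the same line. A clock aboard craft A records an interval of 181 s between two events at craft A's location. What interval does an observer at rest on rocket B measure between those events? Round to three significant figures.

The velocity of craft A relative to rocket B is (0.607 + 0.5182)c / (1 + 0.607×0.5182) = 0.85596c; relative speed 0.85596c.
At |u| = 0.85596c, γ = (1 − 0.732668)^(−1/2) = 1.9341.
Craft A's interval is proper; time dilation gives Δt_B = γΔτ = 1.9341 × 181 s = 350 s.

350 s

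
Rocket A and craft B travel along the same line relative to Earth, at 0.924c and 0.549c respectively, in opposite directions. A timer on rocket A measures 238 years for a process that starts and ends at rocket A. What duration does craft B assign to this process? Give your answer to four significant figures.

Transform rocket A's velocity into craft B's frame: (0.924 + 0.549)/(1 + 0.924·0.549) = 1.473/1.507276, so the relative speed is 0.97726c.
γ for this relative speed: γ = 1/√(1 − 0.955037) = 4.716.
Rocket A's interval is proper; time dilation gives Δt_B = γΔτ = 4.716 × 238 years = 1122 years.

1122 years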